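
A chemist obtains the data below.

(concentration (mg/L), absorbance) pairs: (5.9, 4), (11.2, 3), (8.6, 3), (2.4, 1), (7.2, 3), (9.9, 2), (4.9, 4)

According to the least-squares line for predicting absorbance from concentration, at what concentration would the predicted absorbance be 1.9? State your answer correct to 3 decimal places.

n = 7, Σx = 50.1, Σy = 20, Σxy = 146.4, Σx² = 413.83
Sxx = Σx² − (Σx)²/n = 413.83 − 358.572857 = 55.257143
Sxy = Σxy − (Σx)(Σy)/n = 146.4 − 143.142857 = 3.257143
b = Sxy/Sxx = 3.257143/55.257143 = 0.058945
a = ȳ − b·x̄ = 2.857143 − 0.058945·7.157143 = 2.435264
Set a + b·x = 1.9: x = (1.9 − 2.435264) / 0.058945 = -9.080702

-9.081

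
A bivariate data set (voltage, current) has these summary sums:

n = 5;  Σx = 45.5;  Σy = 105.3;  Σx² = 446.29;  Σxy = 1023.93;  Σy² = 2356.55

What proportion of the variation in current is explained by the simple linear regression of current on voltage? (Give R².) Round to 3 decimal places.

Sxx = Σx² − (Σx)²/n = 446.29 − 414.05 = 32.24
Sxy = Σxy − (Σx)(Σy)/n = 1023.93 − 958.23 = 65.7
Syy = Σy² − (Σy)²/n = 2356.55 − 2217.618 = 138.932
R² = Sxy²/(Sxx·Syy) = (65.7)²/(32.24·138.932) = 0.963681

0.964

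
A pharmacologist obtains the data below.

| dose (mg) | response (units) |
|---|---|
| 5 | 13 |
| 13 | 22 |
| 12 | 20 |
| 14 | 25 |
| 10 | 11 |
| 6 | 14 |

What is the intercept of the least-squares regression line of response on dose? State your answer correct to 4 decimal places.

5.3571

n = 6, Σx = 60, Σy = 105, Σxy = 1135, Σx² = 670
Sxx = Σx² − (Σx)²/n = 670 − 600 = 70
Sxy = Σxy − (Σx)(Σy)/n = 1135 − 1050 = 85
b = Sxy/Sxx = 85/70 = 1.214286
a = ȳ − b·x̄ = 17.5 − 1.214286·10 = 5.357143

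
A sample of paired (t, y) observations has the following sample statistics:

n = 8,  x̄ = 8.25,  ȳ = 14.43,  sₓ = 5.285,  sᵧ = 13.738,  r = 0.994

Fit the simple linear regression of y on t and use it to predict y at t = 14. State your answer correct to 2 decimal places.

29.29

b = r · sᵧ/sₓ = 0.994 · 13.738/5.285 = 2.583836
a = ȳ − b·x̄ = 14.43 − 2.583836·8.25 = -6.886645
ŷ(14) = a + b·14 = -6.886645 + 2.583836·14 = 29.287056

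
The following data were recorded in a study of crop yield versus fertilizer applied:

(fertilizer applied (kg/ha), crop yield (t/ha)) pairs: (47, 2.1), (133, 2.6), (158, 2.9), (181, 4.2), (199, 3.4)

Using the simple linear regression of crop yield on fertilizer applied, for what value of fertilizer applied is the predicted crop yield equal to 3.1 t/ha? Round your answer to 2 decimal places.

n = 5, Σx = 718, Σy = 15.2, Σxy = 2339.5, Σx² = 117224
Sxx = Σx² − (Σx)²/n = 117224 − 103104.8 = 14119.2
Sxy = Σxy − (Σx)(Σy)/n = 2339.5 − 2182.72 = 156.78
b = Sxy/Sxx = 156.78/14119.2 = 0.011104
a = ȳ − b·x̄ = 3.04 − 0.011104·143.6 = 1.445461
Set a + b·x = 3.1: x = (3.1 − 1.445461) / 0.011104 = 149.003444

149.00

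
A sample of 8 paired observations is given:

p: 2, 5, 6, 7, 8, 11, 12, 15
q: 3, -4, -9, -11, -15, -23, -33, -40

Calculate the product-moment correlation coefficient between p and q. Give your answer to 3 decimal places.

n = 8, Σx = 66, Σy = -132, Σxy = -1514, Σx² = 668, Σy² = 3670
Sxx = Σx² − (Σx)²/n = 668 − 544.5 = 123.5
Sxy = Σxy − (Σx)(Σy)/n = -1514 − (-1089) = -425
Syy = Σy² − (Σy)²/n = 3670 − 2178 = 1492
r = Sxy/√(Sxx·Syy) = -425/√(184262) = -425/429.257498 = -0.990082

-0.990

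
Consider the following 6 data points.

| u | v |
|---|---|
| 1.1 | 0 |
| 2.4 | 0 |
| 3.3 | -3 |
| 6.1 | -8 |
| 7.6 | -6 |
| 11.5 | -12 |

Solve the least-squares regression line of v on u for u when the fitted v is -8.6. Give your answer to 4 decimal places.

8.5318

n = 6, Σx = 32, Σy = -29, Σxy = -242.3, Σx² = 245.08
Sxx = Σx² − (Σx)²/n = 245.08 − 170.666667 = 74.413333
Sxy = Σxy − (Σx)(Σy)/n = -242.3 − (-154.666667) = -87.633333
b = Sxy/Sxx = -87.633333/74.413333 = -1.177656
a = ȳ − b·x̄ = -4.833333 − (-1.177656)·5.333333 = 1.447500
Set a + b·x = -8.6: x = (-8.6 − 1.447500) / (-1.177656) = 8.531776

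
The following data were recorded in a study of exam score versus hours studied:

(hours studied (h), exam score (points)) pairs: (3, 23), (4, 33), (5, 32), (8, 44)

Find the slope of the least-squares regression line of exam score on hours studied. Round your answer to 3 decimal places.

3.786

n = 4, Σx = 20, Σy = 132, Σxy = 713, Σx² = 114
Sxx = Σx² − (Σx)²/n = 114 − 100 = 14
Sxy = Σxy − (Σx)(Σy)/n = 713 − 660 = 53
b = Sxy/Sxx = 53/14 = 3.785714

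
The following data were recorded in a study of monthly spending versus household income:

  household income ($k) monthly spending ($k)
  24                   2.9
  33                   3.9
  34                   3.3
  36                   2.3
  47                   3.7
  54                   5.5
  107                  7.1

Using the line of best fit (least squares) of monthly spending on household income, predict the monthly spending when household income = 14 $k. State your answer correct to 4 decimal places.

n = 7, Σx = 335, Σy = 28.7, Σxy = 1623.9, Σx² = 20691
Sxx = Σx² − (Σx)²/n = 20691 − 16032.142857 = 4658.857143
Sxy = Σxy − (Σx)(Σy)/n = 1623.9 − 1373.5 = 250.4
b = Sxy/Sxx = 250.4/4658.857143 = 0.053747
a = ȳ − b·x̄ = 4.1 − 0.053747·47.857143 = 1.527818
ŷ(14) = a + b·14 = 1.527818 + 0.053747·14 = 2.280277

2.2803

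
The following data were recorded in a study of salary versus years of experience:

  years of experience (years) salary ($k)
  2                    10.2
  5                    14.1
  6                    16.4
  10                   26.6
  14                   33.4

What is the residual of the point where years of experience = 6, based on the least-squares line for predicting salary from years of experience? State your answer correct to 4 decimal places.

n = 5, Σx = 37, Σy = 100.7, Σxy = 922.9, Σx² = 361
Sxx = Σx² − (Σx)²/n = 361 − 273.8 = 87.2
Sxy = Σxy − (Σx)(Σy)/n = 922.9 − 745.18 = 177.72
b = Sxy/Sxx = 177.72/87.2 = 2.038073
a = ȳ − b·x̄ = 20.14 − 2.038073·7.4 = 5.058257
ŷ(6) = 5.058257 + 2.038073·6 = 17.286697
residual = y − ŷ = 16.4 − 17.286697 = -0.886697

-0.8867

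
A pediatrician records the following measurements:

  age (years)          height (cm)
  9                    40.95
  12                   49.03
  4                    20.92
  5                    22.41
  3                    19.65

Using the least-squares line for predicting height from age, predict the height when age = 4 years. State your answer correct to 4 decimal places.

n = 5, Σx = 33, Σy = 152.96, Σxy = 1211.59, Σx² = 275
Sxx = Σx² − (Σx)²/n = 275 − 217.8 = 57.2
Sxy = Σxy − (Σx)(Σy)/n = 1211.59 − 1009.536 = 202.054
b = Sxy/Sxx = 202.054/57.2 = 3.532413
a = ȳ − b·x̄ = 30.592 − 3.532413·6.6 = 7.278077
ŷ(4) = a + b·4 = 7.278077 + 3.532413·4 = 21.407727

21.4077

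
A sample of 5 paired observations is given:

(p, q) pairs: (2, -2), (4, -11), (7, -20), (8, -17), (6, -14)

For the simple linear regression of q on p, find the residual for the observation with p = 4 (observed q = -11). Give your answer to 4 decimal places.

-1.9655

n = 5, Σx = 27, Σy = -64, Σxy = -408, Σx² = 169
Sxx = Σx² − (Σx)²/n = 169 − 145.8 = 23.2
Sxy = Σxy − (Σx)(Σy)/n = -408 − (-345.6) = -62.4
b = Sxy/Sxx = -62.4/23.2 = -2.689655
a = ȳ − b·x̄ = -12.8 − (-2.689655)·5.4 = 1.724138
ŷ(4) = 1.724138 + (-2.689655)·4 = -9.034483
residual = y − ŷ = -11 − (-9.034483) = -1.965517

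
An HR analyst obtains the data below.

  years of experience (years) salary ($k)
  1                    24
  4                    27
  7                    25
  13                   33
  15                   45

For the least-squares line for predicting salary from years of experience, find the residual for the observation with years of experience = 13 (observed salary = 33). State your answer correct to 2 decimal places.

n = 5, Σx = 40, Σy = 154, Σxy = 1411, Σx² = 460
Sxx = Σx² − (Σx)²/n = 460 − 320 = 140
Sxy = Σxy − (Σx)(Σy)/n = 1411 − 1232 = 179
b = Sxy/Sxx = 179/140 = 1.278571
a = ȳ − b·x̄ = 30.8 − 1.278571·8 = 20.571429
ŷ(13) = 20.571429 + 1.278571·13 = 37.192857
residual = y − ŷ = 33 − 37.192857 = -4.192857

-4.19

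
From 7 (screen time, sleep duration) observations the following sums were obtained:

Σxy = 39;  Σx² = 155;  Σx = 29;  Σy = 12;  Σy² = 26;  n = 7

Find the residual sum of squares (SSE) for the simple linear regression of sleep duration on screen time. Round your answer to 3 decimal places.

2.135

Sxx = Σx² − (Σx)²/n = 155 − 120.142857 = 34.857143
Sxy = Σxy − (Σx)(Σy)/n = 39 − 49.714286 = -10.714286
Syy = Σy² − (Σy)²/n = 26 − 20.571429 = 5.428571
b = Sxy/Sxx = -10.714286/34.857143 = -0.307377
SSE = Syy − b·Sxy = 5.428571 − (-0.307377)·(-10.714286) = 2.135246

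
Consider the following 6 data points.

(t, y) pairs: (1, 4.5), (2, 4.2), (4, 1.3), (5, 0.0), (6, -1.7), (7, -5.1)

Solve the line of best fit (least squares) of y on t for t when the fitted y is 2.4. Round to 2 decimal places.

n = 6, Σx = 25, Σy = 3.2, Σxy = -27.8, Σx² = 131
Sxx = Σx² − (Σx)²/n = 131 − 104.166667 = 26.833333
Sxy = Σxy − (Σx)(Σy)/n = -27.8 − 13.333333 = -41.133333
b = Sxy/Sxx = -41.133333/26.833333 = -1.532919
a = ȳ − b·x̄ = 0.533333 − (-1.532919)·4.166667 = 6.920497
Set a + b·x = 2.4: x = (2.4 − 6.920497) / (-1.532919) = 2.948947

2.95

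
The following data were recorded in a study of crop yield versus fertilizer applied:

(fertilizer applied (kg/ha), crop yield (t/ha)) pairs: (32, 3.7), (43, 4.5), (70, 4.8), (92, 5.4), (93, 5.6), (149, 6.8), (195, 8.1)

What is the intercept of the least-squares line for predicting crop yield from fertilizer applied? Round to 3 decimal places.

3.115

n = 7, Σx = 674, Σy = 38.9, Σxy = 4258.2, Σx² = 85112
Sxx = Σx² − (Σx)²/n = 85112 − 64896.571429 = 20215.428571
Sxy = Σxy − (Σx)(Σy)/n = 4258.2 − 3745.514286 = 512.685714
b = Sxy/Sxx = 512.685714/20215.428571 = 0.025361
a = ȳ − b·x̄ = 5.557143 − 0.025361·96.285714 = 3.115230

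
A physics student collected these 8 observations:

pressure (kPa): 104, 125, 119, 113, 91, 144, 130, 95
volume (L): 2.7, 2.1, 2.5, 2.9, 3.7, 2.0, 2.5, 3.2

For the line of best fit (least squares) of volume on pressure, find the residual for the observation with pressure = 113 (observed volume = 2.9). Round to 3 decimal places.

n = 8, Σx = 921, Σy = 21.6, Σxy = 2422.2, Σx² = 108313
Sxx = Σx² − (Σx)²/n = 108313 − 106030.125 = 2282.875
Sxy = Σxy − (Σx)(Σy)/n = 2422.2 − 2486.7 = -64.5
b = Sxy/Sxx = -64.5/2282.875 = -0.028254
a = ȳ − b·x̄ = 2.7 − (-0.028254)·115.125 = 5.952724
ŷ(113) = 5.952724 + (-0.028254)·113 = 2.760039
residual = y − ŷ = 2.9 − 2.760039 = 0.139961

0.140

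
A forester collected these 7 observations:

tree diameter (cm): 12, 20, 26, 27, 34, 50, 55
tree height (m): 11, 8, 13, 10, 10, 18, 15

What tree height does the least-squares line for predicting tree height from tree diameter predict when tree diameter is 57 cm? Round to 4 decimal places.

n = 7, Σx = 224, Σy = 85, Σxy = 2965, Σx² = 8630
Sxx = Σx² − (Σx)²/n = 8630 − 7168 = 1462
Sxy = Σxy − (Σx)(Σy)/n = 2965 − 2720 = 245
b = Sxy/Sxx = 245/1462 = 0.167579
a = ȳ − b·x̄ = 12.142857 − 0.167579·32 = 6.780340
ŷ(57) = a + b·57 = 6.780340 + 0.167579·57 = 16.332324

16.3323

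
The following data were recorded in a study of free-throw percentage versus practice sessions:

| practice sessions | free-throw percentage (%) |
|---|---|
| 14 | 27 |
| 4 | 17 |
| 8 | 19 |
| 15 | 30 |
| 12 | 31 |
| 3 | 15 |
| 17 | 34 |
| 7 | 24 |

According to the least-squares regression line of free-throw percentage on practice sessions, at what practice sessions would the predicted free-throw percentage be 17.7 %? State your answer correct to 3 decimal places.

4.483

n = 8, Σx = 80, Σy = 197, Σxy = 2211, Σx² = 992
Sxx = Σx² − (Σx)²/n = 992 − 800 = 192
Sxy = Σxy − (Σx)(Σy)/n = 2211 − 1970 = 241
b = Sxy/Sxx = 241/192 = 1.255208
a = ȳ − b·x̄ = 24.625 − 1.255208·10 = 12.072917
Set a + b·x = 17.7: x = (17.7 − 12.072917) / 1.255208 = 4.482988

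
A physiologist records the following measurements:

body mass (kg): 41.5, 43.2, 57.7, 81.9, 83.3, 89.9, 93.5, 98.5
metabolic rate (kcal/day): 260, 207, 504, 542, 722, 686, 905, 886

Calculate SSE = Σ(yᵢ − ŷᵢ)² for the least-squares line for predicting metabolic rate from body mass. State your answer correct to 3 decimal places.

n = 8, Σx = 589.5, Σy = 4712, Σxy = 386905.5, Σx² = 47090.79, Σy² = 3254130
Sxx = Σx² − (Σx)²/n = 47090.79 − 43438.78125 = 3652.00875
Sxy = Σxy − (Σx)(Σy)/n = 386905.5 − 347215.5 = 39690
Syy = Σy² − (Σy)²/n = 3254130 − 2775368 = 478762
b = Sxy/Sxx = 39690/3652.00875 = 10.867991
SSE = Syy − b·Sxy = 478762 − 10.867991·39690 = 47411.417940

47411.418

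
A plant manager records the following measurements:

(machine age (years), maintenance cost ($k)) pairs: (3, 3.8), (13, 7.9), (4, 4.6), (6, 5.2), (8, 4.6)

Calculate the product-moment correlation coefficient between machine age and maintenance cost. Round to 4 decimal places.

0.9201

n = 5, Σx = 34, Σy = 26.1, Σxy = 200.5, Σx² = 294, Σy² = 146.21
Sxx = Σx² − (Σx)²/n = 294 − 231.2 = 62.8
Sxy = Σxy − (Σx)(Σy)/n = 200.5 − 177.48 = 23.02
Syy = Σy² − (Σy)²/n = 146.21 − 136.242 = 9.968
r = Sxy/√(Sxx·Syy) = 23.02/√(625.9904) = 23.02/25.019800 = 0.920071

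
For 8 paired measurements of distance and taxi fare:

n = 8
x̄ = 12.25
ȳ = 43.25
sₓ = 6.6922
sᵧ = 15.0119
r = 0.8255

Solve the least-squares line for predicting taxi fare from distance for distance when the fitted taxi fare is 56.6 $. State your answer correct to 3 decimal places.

b = r · sᵧ/sₓ = 0.8255 · 15.0119/6.6922 = 1.851756
a = ȳ − b·x̄ = 43.25 − 1.851756·12.25 = 20.565985
Set a + b·x = 56.6: x = (56.6 − 20.565985) / 1.851756 = 19.459372

19.459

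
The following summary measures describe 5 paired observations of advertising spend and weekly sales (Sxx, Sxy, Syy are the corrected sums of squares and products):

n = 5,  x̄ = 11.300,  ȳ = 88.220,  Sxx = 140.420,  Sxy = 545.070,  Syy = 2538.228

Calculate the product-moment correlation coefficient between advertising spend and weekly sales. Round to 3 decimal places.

0.913

r = Sxy/√(Sxx·Syy) = 545.07/√(356417.97576) = 545.07/597.007517 = 0.913004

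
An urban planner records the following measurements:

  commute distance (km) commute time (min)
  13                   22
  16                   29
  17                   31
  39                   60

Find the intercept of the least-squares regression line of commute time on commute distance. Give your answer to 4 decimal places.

5.7872

n = 4, Σx = 85, Σy = 142, Σxy = 3617, Σx² = 2235
Sxx = Σx² − (Σx)²/n = 2235 − 1806.25 = 428.75
Sxy = Σxy − (Σx)(Σy)/n = 3617 − 3017.5 = 599.5
b = Sxy/Sxx = 599.5/428.75 = 1.398251
a = ȳ − b·x̄ = 35.5 − 1.398251·21.25 = 5.787172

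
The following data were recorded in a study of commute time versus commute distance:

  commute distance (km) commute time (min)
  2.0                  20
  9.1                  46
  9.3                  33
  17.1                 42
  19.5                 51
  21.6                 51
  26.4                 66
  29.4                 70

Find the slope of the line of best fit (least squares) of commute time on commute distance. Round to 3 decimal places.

1.645

n = 8, Σx = 134.4, Σy = 379, Σxy = 7380.2, Σx² = 2873.84
Sxx = Σx² − (Σx)²/n = 2873.84 − 2257.92 = 615.92
Sxy = Σxy − (Σx)(Σy)/n = 7380.2 − 6367.2 = 1013
b = Sxy/Sxx = 1013/615.92 = 1.644694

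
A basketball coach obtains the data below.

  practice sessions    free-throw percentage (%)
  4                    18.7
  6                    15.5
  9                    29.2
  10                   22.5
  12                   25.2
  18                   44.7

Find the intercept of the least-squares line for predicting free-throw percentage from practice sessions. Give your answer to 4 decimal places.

7.2033

n = 6, Σx = 59, Σy = 155.8, Σxy = 1762.6, Σx² = 701
Sxx = Σx² − (Σx)²/n = 701 − 580.166667 = 120.833333
Sxy = Σxy − (Σx)(Σy)/n = 1762.6 − 1532.033333 = 230.566667
b = Sxy/Sxx = 230.566667/120.833333 = 1.908138
a = ȳ − b·x̄ = 25.966667 − 1.908138·9.833333 = 7.203310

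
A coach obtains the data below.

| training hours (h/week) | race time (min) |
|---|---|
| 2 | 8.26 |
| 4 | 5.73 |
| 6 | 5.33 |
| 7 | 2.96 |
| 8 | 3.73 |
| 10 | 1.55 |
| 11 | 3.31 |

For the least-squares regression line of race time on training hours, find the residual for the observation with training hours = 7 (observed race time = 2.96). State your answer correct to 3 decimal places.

n = 7, Σx = 48, Σy = 30.87, Σxy = 173.89, Σx² = 390
Sxx = Σx² − (Σx)²/n = 390 − 329.142857 = 60.857143
Sxy = Σxy − (Σx)(Σy)/n = 173.89 − 211.68 = -37.79
b = Sxy/Sxx = -37.79/60.857143 = -0.620962
a = ȳ − b·x̄ = 4.41 − (-0.620962)·6.857143 = 8.668028
ŷ(7) = 8.668028 + (-0.620962)·7 = 4.321291
residual = y − ŷ = 2.96 − 4.321291 = -1.361291

-1.361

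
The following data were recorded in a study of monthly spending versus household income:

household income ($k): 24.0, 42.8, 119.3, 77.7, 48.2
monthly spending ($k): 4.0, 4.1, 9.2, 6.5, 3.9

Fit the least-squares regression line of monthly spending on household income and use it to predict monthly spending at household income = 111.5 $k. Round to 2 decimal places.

8.50

n = 5, Σx = 312, Σy = 27.7, Σxy = 2062.07, Σx² = 25000.86
Sxx = Σx² − (Σx)²/n = 25000.86 − 19468.8 = 5532.06
Sxy = Σxy − (Σx)(Σy)/n = 2062.07 − 1728.48 = 333.59
b = Sxy/Sxx = 333.59/5532.06 = 0.060301
a = ȳ − b·x̄ = 5.54 − 0.060301·62.4 = 1.777204
ŷ(111.5) = a + b·111.5 = 1.777204 + 0.060301·111.5 = 8.500790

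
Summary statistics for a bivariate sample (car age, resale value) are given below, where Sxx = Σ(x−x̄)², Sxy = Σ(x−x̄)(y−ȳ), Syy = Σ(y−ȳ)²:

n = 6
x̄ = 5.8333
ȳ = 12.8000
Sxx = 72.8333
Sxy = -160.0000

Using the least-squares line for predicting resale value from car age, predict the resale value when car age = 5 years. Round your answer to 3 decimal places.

b = Sxy/Sxx = -160/72.8333 = -2.196797
a = ȳ − b·x̄ = 12.8 − (-2.196797)·5.8333 = 25.614578
ŷ(5) = a + b·5 = 25.614578 + (-2.196797)·5 = 14.630591

14.631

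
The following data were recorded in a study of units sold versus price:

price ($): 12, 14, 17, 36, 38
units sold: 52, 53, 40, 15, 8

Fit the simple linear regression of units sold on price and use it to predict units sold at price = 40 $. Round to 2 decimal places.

6.22

n = 5, Σx = 117, Σy = 168, Σxy = 2890, Σx² = 3369
Sxx = Σx² − (Σx)²/n = 3369 − 2737.8 = 631.2
Sxy = Σxy − (Σx)(Σy)/n = 2890 − 3931.2 = -1041.2
b = Sxy/Sxx = -1041.2/631.2 = -1.649556
a = ȳ − b·x̄ = 33.6 − (-1.649556)·23.4 = 72.199620
ŷ(40) = a + b·40 = 72.199620 + (-1.649556)·40 = 6.217364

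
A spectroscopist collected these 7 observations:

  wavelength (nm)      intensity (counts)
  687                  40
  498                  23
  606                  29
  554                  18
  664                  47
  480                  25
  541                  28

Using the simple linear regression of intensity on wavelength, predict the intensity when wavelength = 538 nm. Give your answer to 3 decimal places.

26.091

n = 7, Σx = 4030, Σy = 210, Σxy = 124836, Σx² = 2358102
Sxx = Σx² − (Σx)²/n = 2358102 − 2320128.571429 = 37973.428571
Sxy = Σxy − (Σx)(Σy)/n = 124836 − 120900 = 3936
b = Sxy/Sxx = 3936/37973.428571 = 0.103651
a = ȳ − b·x̄ = 30 − 0.103651·575.714286 = -29.673606
ŷ(538) = a + b·538 = -29.673606 + 0.103651·538 = 26.090861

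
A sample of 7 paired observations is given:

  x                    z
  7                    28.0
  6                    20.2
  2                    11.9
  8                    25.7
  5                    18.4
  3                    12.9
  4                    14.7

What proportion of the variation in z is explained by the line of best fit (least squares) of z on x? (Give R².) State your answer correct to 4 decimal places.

n = 7, Σx = 35, Σy = 131.8, Σxy = 736.1, Σx² = 203, Σy² = 2715.2
Sxx = Σx² − (Σx)²/n = 203 − 175 = 28
Sxy = Σxy − (Σx)(Σy)/n = 736.1 − 659 = 77.1
Syy = Σy² − (Σy)²/n = 2715.2 − 2481.605714 = 233.594286
R² = Sxy²/(Sxx·Syy) = (77.1)²/(28·233.594286) = 0.908842

0.9088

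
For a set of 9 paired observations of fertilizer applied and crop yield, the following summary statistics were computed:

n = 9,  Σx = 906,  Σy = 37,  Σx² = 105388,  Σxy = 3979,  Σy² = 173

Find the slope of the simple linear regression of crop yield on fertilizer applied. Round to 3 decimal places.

0.018

Sxx = Σx² − (Σx)²/n = 105388 − 91204 = 14184
Sxy = Σxy − (Σx)(Σy)/n = 3979 − 3724.666667 = 254.333333
b = Sxy/Sxx = 254.333333/14184 = 0.017931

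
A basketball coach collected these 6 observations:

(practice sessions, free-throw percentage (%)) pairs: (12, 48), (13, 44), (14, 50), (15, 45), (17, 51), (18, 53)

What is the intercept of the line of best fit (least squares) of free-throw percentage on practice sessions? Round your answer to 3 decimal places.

33.298

n = 6, Σx = 89, Σy = 291, Σxy = 4344, Σx² = 1347
Sxx = Σx² − (Σx)²/n = 1347 − 1320.166667 = 26.833333
Sxy = Σxy − (Σx)(Σy)/n = 4344 − 4316.5 = 27.5
b = Sxy/Sxx = 27.5/26.833333 = 1.024845
a = ȳ − b·x̄ = 48.5 − 1.024845·14.833333 = 33.298137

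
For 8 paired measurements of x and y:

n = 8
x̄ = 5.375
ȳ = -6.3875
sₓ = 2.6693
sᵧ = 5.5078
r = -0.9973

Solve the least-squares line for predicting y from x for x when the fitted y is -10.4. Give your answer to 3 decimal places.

b = r · sᵧ/sₓ = -0.9973 · 5.5078/2.6693 = -2.057816
a = ȳ − b·x̄ = -6.3875 − (-2.057816)·5.375 = 4.673262
Set a + b·x = -10.4: x = (-10.4 − 4.673262) / (-2.057816) = 7.324883

7.325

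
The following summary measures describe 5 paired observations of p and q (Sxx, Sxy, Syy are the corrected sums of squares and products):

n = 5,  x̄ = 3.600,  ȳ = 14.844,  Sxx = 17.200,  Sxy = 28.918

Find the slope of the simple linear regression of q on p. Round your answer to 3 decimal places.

b = Sxy/Sxx = 28.918/17.2 = 1.681279

1.681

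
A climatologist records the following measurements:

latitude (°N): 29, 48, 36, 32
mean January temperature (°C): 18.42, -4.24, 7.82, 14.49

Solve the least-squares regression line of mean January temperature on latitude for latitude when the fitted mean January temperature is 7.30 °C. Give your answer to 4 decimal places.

n = 4, Σx = 145, Σy = 36.49, Σxy = 1075.86, Σx² = 5465
Sxx = Σx² − (Σx)²/n = 5465 − 5256.25 = 208.75
Sxy = Σxy − (Σx)(Σy)/n = 1075.86 − 1322.7625 = -246.9025
b = Sxy/Sxx = -246.9025/208.75 = -1.182766
a = ȳ − b·x̄ = 9.1225 − (-1.182766)·36.25 = 51.997784
Set a + b·x = 7.30: x = (7.30 − 51.997784) / (-1.182766) = 37.790879

37.7909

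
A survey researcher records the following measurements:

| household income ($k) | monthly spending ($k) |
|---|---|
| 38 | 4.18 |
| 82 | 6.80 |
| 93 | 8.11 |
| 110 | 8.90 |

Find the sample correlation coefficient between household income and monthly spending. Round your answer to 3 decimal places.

n = 4, Σx = 323, Σy = 27.99, Σxy = 2449.67, Σx² = 28917, Σy² = 208.6945
Sxx = Σx² − (Σx)²/n = 28917 − 26082.25 = 2834.75
Sxy = Σxy − (Σx)(Σy)/n = 2449.67 − 2260.1925 = 189.4775
Syy = Σy² − (Σy)²/n = 208.6945 − 195.860025 = 12.834475
r = Sxy/√(Sxx·Syy) = 189.4775/√(36382.528006) = 189.4775/190.742046 = 0.993370

0.993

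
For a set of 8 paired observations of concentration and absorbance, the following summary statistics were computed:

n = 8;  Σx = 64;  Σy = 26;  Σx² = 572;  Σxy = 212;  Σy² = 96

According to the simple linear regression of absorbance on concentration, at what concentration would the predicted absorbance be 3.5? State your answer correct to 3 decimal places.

11.750

Sxx = Σx² − (Σx)²/n = 572 − 512 = 60
Sxy = Σxy − (Σx)(Σy)/n = 212 − 208 = 4
b = Sxy/Sxx = 4/60 = 0.066667
a = ȳ − b·x̄ = 3.25 − 0.066667·8 = 2.716667
Set a + b·x = 3.5: x = (3.5 − 2.716667) / 0.066667 = 11.75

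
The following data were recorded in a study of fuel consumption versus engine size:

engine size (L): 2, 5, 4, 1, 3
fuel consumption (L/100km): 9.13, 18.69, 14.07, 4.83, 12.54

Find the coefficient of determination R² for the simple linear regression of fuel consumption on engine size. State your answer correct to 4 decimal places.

0.9798

n = 5, Σx = 15, Σy = 59.26, Σxy = 210.44, Σx² = 55, Σy² = 811.2184
Sxx = Σx² − (Σx)²/n = 55 − 45 = 10
Sxy = Σxy − (Σx)(Σy)/n = 210.44 − 177.78 = 32.66
Syy = Σy² − (Σy)²/n = 811.2184 − 702.34952 = 108.86888
R² = Sxy²/(Sxx·Syy) = (32.66)²/(10·108.86888) = 0.979780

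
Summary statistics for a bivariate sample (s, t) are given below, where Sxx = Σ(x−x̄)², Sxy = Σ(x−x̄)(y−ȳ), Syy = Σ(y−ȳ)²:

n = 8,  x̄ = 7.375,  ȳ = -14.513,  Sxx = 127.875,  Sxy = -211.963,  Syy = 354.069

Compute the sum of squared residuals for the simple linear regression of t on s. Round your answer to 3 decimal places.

2.723

b = Sxy/Sxx = -211.963/127.875 = -1.657580
SSE = Syy − b·Sxy = 354.069 − (-1.657580)·(-211.963) = 2.723441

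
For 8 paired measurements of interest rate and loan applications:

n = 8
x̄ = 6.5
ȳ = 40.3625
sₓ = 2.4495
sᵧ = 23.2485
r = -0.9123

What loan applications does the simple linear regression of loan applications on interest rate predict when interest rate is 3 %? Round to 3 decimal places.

b = r · sᵧ/sₓ = -0.9123 · 23.2485/2.4495 = -8.658749
a = ȳ − b·x̄ = 40.3625 − (-8.658749)·6.5 = 96.644371
ŷ(3) = a + b·3 = 96.644371 + (-8.658749)·3 = 70.668123

70.668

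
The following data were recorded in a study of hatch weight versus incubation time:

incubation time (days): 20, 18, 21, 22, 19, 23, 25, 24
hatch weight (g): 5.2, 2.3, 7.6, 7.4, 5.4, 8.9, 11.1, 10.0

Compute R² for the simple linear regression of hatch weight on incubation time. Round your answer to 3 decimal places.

n = 8, Σx = 172, Σy = 57.9, Σxy = 1292.6, Σx² = 3740, Σy² = 476.43
Sxx = Σx² − (Σx)²/n = 3740 − 3698 = 42
Sxy = Σxy − (Σx)(Σy)/n = 1292.6 − 1244.85 = 47.75
Syy = Σy² − (Σy)²/n = 476.43 − 419.05125 = 57.37875
R² = Sxy²/(Sxx·Syy) = (47.75)²/(42·57.37875) = 0.946120

0.946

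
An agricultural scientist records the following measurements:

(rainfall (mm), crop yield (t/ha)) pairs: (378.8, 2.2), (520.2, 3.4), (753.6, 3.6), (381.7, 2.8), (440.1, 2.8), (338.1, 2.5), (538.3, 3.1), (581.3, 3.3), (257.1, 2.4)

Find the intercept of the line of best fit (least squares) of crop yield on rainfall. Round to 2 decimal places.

n = 9, Σx = 4189.2, Σy = 26.1, Σxy = 12665.35, Σx² = 2129481.94
Sxx = Σx² − (Σx)²/n = 2129481.94 − 1949932.96 = 179548.98
Sxy = Σxy − (Σx)(Σy)/n = 12665.35 − 12148.68 = 516.67
b = Sxy/Sxx = 516.67/179548.98 = 0.002878
a = ȳ − b·x̄ = 2.9 − 0.002878·465.466667 = 1.560573

1.56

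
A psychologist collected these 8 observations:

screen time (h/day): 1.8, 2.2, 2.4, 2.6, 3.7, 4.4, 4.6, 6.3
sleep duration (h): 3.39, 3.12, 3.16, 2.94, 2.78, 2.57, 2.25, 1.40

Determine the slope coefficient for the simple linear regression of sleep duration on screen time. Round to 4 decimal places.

n = 8, Σx = 28, Σy = 21.61, Σxy = 68.958, Σx² = 114.5
Sxx = Σx² − (Σx)²/n = 114.5 − 98 = 16.5
Sxy = Σxy − (Σx)(Σy)/n = 68.958 − 75.635 = -6.677
b = Sxy/Sxx = -6.677/16.5 = -0.404667

-0.4047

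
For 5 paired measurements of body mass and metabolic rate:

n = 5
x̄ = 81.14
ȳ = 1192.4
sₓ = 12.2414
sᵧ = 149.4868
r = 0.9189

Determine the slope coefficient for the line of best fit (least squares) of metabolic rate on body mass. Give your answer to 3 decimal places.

11.221

b = r · sᵧ/sₓ = 0.9189 · 149.4868/12.2414 = 11.221218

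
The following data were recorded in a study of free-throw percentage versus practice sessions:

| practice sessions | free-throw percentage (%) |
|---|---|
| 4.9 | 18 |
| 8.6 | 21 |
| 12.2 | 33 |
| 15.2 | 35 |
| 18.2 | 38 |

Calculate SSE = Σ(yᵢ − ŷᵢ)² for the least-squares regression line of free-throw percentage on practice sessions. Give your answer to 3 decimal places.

n = 5, Σx = 59.1, Σy = 145, Σxy = 1895, Σx² = 809.09, Σy² = 4523
Sxx = Σx² − (Σx)²/n = 809.09 − 698.562 = 110.528
Sxy = Σxy − (Σx)(Σy)/n = 1895 − 1713.9 = 181.1
Syy = Σy² − (Σy)²/n = 4523 − 4205 = 318
b = Sxy/Sxx = 181.1/110.528 = 1.638499
SSE = Syy − b·Sxy = 318 − 1.638499·181.1 = 21.267860

21.268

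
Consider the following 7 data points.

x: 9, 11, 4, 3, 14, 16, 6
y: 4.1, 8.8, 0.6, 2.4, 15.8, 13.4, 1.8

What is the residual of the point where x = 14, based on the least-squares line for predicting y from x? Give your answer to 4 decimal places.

n = 7, Σx = 63, Σy = 46.9, Σxy = 589.7, Σx² = 715
Sxx = Σx² − (Σx)²/n = 715 − 567 = 148
Sxy = Σxy − (Σx)(Σy)/n = 589.7 − 422.1 = 167.6
b = Sxy/Sxx = 167.6/148 = 1.132432
a = ȳ − b·x̄ = 6.7 − 1.132432·9 = -3.491892
ŷ(14) = -3.491892 + 1.132432·14 = 12.362162
residual = y − ŷ = 15.8 − 12.362162 = 3.437838

3.4378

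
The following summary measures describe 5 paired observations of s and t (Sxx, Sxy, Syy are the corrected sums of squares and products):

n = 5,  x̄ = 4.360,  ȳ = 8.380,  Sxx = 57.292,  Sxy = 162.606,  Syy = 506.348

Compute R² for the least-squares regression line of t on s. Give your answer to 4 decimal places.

R² = Sxy²/(Sxx·Syy) = (162.606)²/(57.292·506.348) = 0.911444

0.9114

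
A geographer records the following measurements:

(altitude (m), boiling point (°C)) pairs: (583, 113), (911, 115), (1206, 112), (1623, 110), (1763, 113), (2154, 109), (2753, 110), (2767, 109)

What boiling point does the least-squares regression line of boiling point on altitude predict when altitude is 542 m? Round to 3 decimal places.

n = 8, Σx = 13760, Σy = 891, Σxy = 1522684, Σx² = 28241558
Sxx = Σx² − (Σx)²/n = 28241558 − 23667200 = 4574358
Sxy = Σxy − (Σx)(Σy)/n = 1522684 − 1532520 = -9836
b = Sxy/Sxx = -9836/4574358 = -0.002150
a = ȳ − b·x̄ = 111.375 − (-0.002150)·1720 = 115.073425
ŷ(542) = a + b·542 = 115.073425 + (-0.002150)·542 = 113.907991

113.908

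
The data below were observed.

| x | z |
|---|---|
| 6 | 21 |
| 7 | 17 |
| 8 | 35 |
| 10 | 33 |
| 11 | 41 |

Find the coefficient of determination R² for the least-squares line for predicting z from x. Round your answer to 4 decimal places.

n = 5, Σx = 42, Σy = 147, Σxy = 1306, Σx² = 370, Σy² = 4725
Sxx = Σx² − (Σx)²/n = 370 − 352.8 = 17.2
Sxy = Σxy − (Σx)(Σy)/n = 1306 − 1234.8 = 71.2
Syy = Σy² − (Σy)²/n = 4725 − 4321.8 = 403.2
R² = Sxy²/(Sxx·Syy) = (71.2)²/(17.2·403.2) = 0.730989

0.7310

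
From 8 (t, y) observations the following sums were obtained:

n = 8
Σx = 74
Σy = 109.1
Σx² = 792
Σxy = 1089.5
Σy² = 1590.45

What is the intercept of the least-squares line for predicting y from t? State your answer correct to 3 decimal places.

Sxx = Σx² − (Σx)²/n = 792 − 684.5 = 107.5
Sxy = Σxy − (Σx)(Σy)/n = 1089.5 − 1009.175 = 80.325
b = Sxy/Sxx = 80.325/107.5 = 0.747209
a = ȳ − b·x̄ = 13.6375 − 0.747209·9.25 = 6.725814

6.726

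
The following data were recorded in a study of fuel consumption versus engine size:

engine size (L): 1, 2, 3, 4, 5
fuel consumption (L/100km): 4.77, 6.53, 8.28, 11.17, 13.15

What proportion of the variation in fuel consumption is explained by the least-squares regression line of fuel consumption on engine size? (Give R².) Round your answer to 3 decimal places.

n = 5, Σx = 15, Σy = 43.9, Σxy = 153.1, Σx² = 55, Σy² = 431.6436
Sxx = Σx² − (Σx)²/n = 55 − 45 = 10
Sxy = Σxy − (Σx)(Σy)/n = 153.1 − 131.7 = 21.4
Syy = Σy² − (Σy)²/n = 431.6436 − 385.442 = 46.2016
R² = Sxy²/(Sxx·Syy) = (21.4)²/(10·46.2016) = 0.991221

0.991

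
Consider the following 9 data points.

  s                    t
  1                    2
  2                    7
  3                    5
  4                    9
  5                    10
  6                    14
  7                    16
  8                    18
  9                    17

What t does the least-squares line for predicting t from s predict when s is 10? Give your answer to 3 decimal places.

20.889

n = 9, Σx = 45, Σy = 98, Σxy = 610, Σx² = 285
Sxx = Σx² − (Σx)²/n = 285 − 225 = 60
Sxy = Σxy − (Σx)(Σy)/n = 610 − 490 = 120
b = Sxy/Sxx = 120/60 = 2
a = ȳ − b·x̄ = 10.888889 − 2·5 = 0.888889
ŷ(10) = a + b·10 = 0.888889 + 2·10 = 20.888889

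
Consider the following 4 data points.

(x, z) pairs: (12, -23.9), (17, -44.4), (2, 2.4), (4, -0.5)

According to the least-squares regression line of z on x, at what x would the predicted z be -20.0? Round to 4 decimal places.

n = 4, Σx = 35, Σy = -66.4, Σxy = -1038.8, Σx² = 453
Sxx = Σx² − (Σx)²/n = 453 − 306.25 = 146.75
Sxy = Σxy − (Σx)(Σy)/n = -1038.8 − (-581) = -457.8
b = Sxy/Sxx = -457.8/146.75 = -3.119591
a = ȳ − b·x̄ = -16.6 − (-3.119591)·8.75 = 10.696422
Set a + b·x = -20.0: x = (-20.0 − 10.696422) / (-3.119591) = 9.839886

9.8399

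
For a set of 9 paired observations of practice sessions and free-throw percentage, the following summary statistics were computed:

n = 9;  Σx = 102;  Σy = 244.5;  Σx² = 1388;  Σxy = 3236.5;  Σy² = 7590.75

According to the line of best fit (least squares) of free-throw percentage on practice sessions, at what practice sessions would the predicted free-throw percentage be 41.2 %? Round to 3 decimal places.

18.327

Sxx = Σx² − (Σx)²/n = 1388 − 1156 = 232
Sxy = Σxy − (Σx)(Σy)/n = 3236.5 − 2771 = 465.5
b = Sxy/Sxx = 465.5/232 = 2.006466
a = ȳ − b·x̄ = 27.166667 − 2.006466·11.333333 = 4.426724
Set a + b·x = 41.2: x = (41.2 − 4.426724) / 2.006466 = 18.327390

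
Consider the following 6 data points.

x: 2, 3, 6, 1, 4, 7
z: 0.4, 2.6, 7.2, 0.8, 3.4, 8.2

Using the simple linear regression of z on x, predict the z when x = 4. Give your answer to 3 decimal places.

3.996

n = 6, Σx = 23, Σy = 22.6, Σxy = 123.6, Σx² = 115
Sxx = Σx² − (Σx)²/n = 115 − 88.166667 = 26.833333
Sxy = Σxy − (Σx)(Σy)/n = 123.6 − 86.633333 = 36.966667
b = Sxy/Sxx = 36.966667/26.833333 = 1.377640
a = ȳ − b·x̄ = 3.766667 − 1.377640·3.833333 = -1.514286
ŷ(4) = a + b·4 = -1.514286 + 1.377640·4 = 3.996273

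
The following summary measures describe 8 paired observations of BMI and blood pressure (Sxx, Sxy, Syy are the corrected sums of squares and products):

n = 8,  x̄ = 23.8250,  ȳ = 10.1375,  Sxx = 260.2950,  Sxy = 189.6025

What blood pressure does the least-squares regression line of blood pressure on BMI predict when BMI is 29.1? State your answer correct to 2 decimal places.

13.98

b = Sxy/Sxx = 189.6025/260.295 = 0.728414
a = ȳ − b·x̄ = 10.1375 − 0.728414·23.825 = -7.216962
ŷ(29.1) = a + b·29.1 = -7.216962 + 0.728414·29.1 = 13.979883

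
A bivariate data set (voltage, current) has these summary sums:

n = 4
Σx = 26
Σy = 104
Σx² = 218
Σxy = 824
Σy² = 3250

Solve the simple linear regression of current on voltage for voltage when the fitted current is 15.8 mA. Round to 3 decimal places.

Sxx = Σx² − (Σx)²/n = 218 − 169 = 49
Sxy = Σxy − (Σx)(Σy)/n = 824 − 676 = 148
b = Sxy/Sxx = 148/49 = 3.020408
a = ȳ − b·x̄ = 26 − 3.020408·6.5 = 6.367347
Set a + b·x = 15.8: x = (15.8 − 6.367347) / 3.020408 = 3.122973

3.123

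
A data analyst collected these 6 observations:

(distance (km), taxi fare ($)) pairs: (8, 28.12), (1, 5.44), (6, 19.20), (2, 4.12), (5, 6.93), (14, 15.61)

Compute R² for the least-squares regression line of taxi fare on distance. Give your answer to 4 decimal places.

0.3469

n = 6, Σx = 36, Σy = 79.42, Σxy = 607.03, Σx² = 326, Σy² = 1497.6394
Sxx = Σx² − (Σx)²/n = 326 − 216 = 110
Sxy = Σxy − (Σx)(Σy)/n = 607.03 − 476.52 = 130.51
Syy = Σy² − (Σy)²/n = 1497.6394 − 1051.256067 = 446.383333
R² = Sxy²/(Sxx·Syy) = (130.51)²/(110·446.383333) = 0.346886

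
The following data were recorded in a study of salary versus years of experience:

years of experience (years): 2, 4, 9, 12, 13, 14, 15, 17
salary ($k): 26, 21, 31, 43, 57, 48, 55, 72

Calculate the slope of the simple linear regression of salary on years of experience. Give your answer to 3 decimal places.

2.999

n = 8, Σx = 86, Σy = 353, Σxy = 4393, Σx² = 1124
Sxx = Σx² − (Σx)²/n = 1124 − 924.5 = 199.5
Sxy = Σxy − (Σx)(Σy)/n = 4393 − 3794.75 = 598.25
b = Sxy/Sxx = 598.25/199.5 = 2.998747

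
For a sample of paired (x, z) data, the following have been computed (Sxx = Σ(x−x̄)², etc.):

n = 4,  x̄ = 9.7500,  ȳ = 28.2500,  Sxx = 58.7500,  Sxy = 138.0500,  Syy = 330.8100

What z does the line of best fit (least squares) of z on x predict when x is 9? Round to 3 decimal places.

b = Sxy/Sxx = 138.05/58.75 = 2.349787
a = ȳ − b·x̄ = 28.25 − 2.349787·9.75 = 5.339574
ŷ(9) = a + b·9 = 5.339574 + 2.349787·9 = 26.487660

26.488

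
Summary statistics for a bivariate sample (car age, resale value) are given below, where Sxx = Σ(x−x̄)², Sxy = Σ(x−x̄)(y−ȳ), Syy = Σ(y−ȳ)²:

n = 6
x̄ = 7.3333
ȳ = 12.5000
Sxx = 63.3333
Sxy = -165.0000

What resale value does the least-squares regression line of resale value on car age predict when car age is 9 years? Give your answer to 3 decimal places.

b = Sxy/Sxx = -165/63.3333 = -2.605265
a = ȳ − b·x̄ = 12.5 − (-2.605265)·7.3333 = 31.605186
ŷ(9) = a + b·9 = 31.605186 + (-2.605265)·9 = 8.157806

8.158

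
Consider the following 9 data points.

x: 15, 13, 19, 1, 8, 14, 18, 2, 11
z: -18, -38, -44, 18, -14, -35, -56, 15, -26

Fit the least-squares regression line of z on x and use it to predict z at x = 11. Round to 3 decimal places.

-21.178

n = 9, Σx = 101, Σy = -198, Σxy = -3448, Σx² = 1465
Sxx = Σx² − (Σx)²/n = 1465 − 1133.444444 = 331.555556
Sxy = Σxy − (Σx)(Σy)/n = -3448 − (-2222) = -1226
b = Sxy/Sxx = -1226/331.555556 = -3.697721
a = ȳ − b·x̄ = -22 − (-3.697721)·11.222222 = 19.496649
ŷ(11) = a + b·11 = 19.496649 + (-3.697721)·11 = -21.178284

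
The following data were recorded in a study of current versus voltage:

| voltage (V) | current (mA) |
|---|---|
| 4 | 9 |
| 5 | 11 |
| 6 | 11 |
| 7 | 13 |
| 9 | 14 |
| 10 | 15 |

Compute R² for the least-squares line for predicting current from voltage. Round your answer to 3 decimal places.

n = 6, Σx = 41, Σy = 73, Σxy = 524, Σx² = 307, Σy² = 913
Sxx = Σx² − (Σx)²/n = 307 − 280.166667 = 26.833333
Sxy = Σxy − (Σx)(Σy)/n = 524 − 498.833333 = 25.166667
Syy = Σy² − (Σy)²/n = 913 − 888.166667 = 24.833333
R² = Sxy²/(Sxx·Syy) = (25.166667)²/(26.833333·24.833333) = 0.950477

0.950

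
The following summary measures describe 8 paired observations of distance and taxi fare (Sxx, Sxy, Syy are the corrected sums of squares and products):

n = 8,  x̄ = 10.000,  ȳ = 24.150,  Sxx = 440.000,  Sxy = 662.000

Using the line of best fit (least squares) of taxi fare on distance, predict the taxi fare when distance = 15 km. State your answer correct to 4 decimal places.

b = Sxy/Sxx = 662/440 = 1.504545
a = ȳ − b·x̄ = 24.15 − 1.504545·10 = 9.104545
ŷ(15) = a + b·15 = 9.104545 + 1.504545·15 = 31.672727

31.6727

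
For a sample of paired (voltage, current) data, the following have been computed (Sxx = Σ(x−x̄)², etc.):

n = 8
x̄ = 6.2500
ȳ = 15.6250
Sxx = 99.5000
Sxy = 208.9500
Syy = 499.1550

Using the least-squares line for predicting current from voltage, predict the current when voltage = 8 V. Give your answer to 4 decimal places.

b = Sxy/Sxx = 208.95/99.5 = 2.1
a = ȳ − b·x̄ = 15.625 − 2.1·6.25 = 2.5
ŷ(8) = a + b·8 = 2.5 + 2.1·8 = 19.3

19.3000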